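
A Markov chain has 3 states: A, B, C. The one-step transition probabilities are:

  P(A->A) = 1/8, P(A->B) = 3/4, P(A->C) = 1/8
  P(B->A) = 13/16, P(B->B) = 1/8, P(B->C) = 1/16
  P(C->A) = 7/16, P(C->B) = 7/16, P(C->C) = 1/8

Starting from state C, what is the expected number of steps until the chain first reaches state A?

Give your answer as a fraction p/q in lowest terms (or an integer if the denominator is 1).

Answer: 16/9

Derivation:
Let h_i = expected steps to first reach A from state i.
Boundary: h_A = 0.
First-step equations for the other states:
  h_B = 1 + 13/16*h_A + 1/8*h_B + 1/16*h_C
  h_C = 1 + 7/16*h_A + 7/16*h_B + 1/8*h_C

Substituting h_A = 0 and rearranging gives the linear system (I - Q) h = 1:
  [7/8, -1/16] . (h_B, h_C) = 1
  [-7/16, 7/8] . (h_B, h_C) = 1

Solving yields:
  h_B = 80/63
  h_C = 16/9

Starting state is C, so the expected hitting time is h_C = 16/9.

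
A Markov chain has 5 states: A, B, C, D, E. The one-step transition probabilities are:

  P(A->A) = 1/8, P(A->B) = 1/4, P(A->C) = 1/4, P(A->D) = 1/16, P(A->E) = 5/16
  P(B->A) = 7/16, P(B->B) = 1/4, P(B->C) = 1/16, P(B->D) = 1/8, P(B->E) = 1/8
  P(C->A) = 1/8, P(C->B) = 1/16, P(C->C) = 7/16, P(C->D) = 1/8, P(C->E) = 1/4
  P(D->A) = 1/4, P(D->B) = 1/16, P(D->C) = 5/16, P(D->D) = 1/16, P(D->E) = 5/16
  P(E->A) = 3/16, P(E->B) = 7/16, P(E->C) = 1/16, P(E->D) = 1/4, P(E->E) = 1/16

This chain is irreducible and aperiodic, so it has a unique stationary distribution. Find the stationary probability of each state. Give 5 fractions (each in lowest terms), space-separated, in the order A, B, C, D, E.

The stationary distribution satisfies pi = pi * P, i.e.:
  pi_A = 1/8*pi_A + 7/16*pi_B + 1/8*pi_C + 1/4*pi_D + 3/16*pi_E
  pi_B = 1/4*pi_A + 1/4*pi_B + 1/16*pi_C + 1/16*pi_D + 7/16*pi_E
  pi_C = 1/4*pi_A + 1/16*pi_B + 7/16*pi_C + 5/16*pi_D + 1/16*pi_E
  pi_D = 1/16*pi_A + 1/8*pi_B + 1/8*pi_C + 1/16*pi_D + 1/4*pi_E
  pi_E = 5/16*pi_A + 1/8*pi_B + 1/4*pi_C + 5/16*pi_D + 1/16*pi_E
with normalization: pi_A + pi_B + pi_C + pi_D + pi_E = 1.

Using the first 4 balance equations plus normalization, the linear system A*pi = b is:
  [-7/8, 7/16, 1/8, 1/4, 3/16] . pi = 0
  [1/4, -3/4, 1/16, 1/16, 7/16] . pi = 0
  [1/4, 1/16, -9/16, 5/16, 1/16] . pi = 0
  [1/16, 1/8, 1/8, -15/16, 1/4] . pi = 0
  [1, 1, 1, 1, 1] . pi = 1

Solving yields:
  pi_A = 4857/21707
  pi_B = 4850/21707
  pi_C = 4745/21707
  pi_D = 57/443
  pi_E = 4462/21707

Verification (pi * P):
  4857/21707*1/8 + 4850/21707*7/16 + 4745/21707*1/8 + 57/443*1/4 + 4462/21707*3/16 = 4857/21707 = pi_A  (ok)
  4857/21707*1/4 + 4850/21707*1/4 + 4745/21707*1/16 + 57/443*1/16 + 4462/21707*7/16 = 4850/21707 = pi_B  (ok)
  4857/21707*1/4 + 4850/21707*1/16 + 4745/21707*7/16 + 57/443*5/16 + 4462/21707*1/16 = 4745/21707 = pi_C  (ok)
  4857/21707*1/16 + 4850/21707*1/8 + 4745/21707*1/8 + 57/443*1/16 + 4462/21707*1/4 = 57/443 = pi_D  (ok)
  4857/21707*5/16 + 4850/21707*1/8 + 4745/21707*1/4 + 57/443*5/16 + 4462/21707*1/16 = 4462/21707 = pi_E  (ok)

Answer: 4857/21707 4850/21707 4745/21707 57/443 4462/21707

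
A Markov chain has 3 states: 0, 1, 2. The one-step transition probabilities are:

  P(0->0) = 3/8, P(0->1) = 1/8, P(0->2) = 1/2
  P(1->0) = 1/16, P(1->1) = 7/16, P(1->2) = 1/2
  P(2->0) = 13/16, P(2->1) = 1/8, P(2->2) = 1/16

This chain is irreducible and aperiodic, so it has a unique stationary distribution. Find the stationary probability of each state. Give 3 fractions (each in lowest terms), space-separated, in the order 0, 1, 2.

Answer: 119/253 2/11 8/23

Derivation:
The stationary distribution satisfies pi = pi * P, i.e.:
  pi_0 = 3/8*pi_0 + 1/16*pi_1 + 13/16*pi_2
  pi_1 = 1/8*pi_0 + 7/16*pi_1 + 1/8*pi_2
  pi_2 = 1/2*pi_0 + 1/2*pi_1 + 1/16*pi_2
with normalization: pi_0 + pi_1 + pi_2 = 1.

Using the first 2 balance equations plus normalization, the linear system A*pi = b is:
  [-5/8, 1/16, 13/16] . pi = 0
  [1/8, -9/16, 1/8] . pi = 0
  [1, 1, 1] . pi = 1

Solving yields:
  pi_0 = 119/253
  pi_1 = 2/11
  pi_2 = 8/23

Verification (pi * P):
  119/253*3/8 + 2/11*1/16 + 8/23*13/16 = 119/253 = pi_0  (ok)
  119/253*1/8 + 2/11*7/16 + 8/23*1/8 = 2/11 = pi_1  (ok)
  119/253*1/2 + 2/11*1/2 + 8/23*1/16 = 8/23 = pi_2  (ok)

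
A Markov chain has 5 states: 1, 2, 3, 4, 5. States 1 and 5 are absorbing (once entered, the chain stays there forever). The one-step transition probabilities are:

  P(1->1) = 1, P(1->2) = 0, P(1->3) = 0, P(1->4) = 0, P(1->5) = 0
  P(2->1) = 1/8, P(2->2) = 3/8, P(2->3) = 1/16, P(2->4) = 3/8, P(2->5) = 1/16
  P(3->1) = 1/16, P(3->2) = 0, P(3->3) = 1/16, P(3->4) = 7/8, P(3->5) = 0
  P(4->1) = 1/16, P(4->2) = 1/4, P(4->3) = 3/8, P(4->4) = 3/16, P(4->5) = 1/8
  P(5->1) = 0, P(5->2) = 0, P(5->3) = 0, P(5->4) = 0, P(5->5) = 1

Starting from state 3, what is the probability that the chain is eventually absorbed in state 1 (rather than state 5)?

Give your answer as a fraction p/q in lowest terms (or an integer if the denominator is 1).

Let a_i = P(absorbed in 1 | start in state i).
Boundary conditions: a_1 = 1, a_5 = 0.
For each transient state i, a_i = sum_j P(i->j) * a_j:
  a_2 = 1/8*a_1 + 3/8*a_2 + 1/16*a_3 + 3/8*a_4 + 1/16*a_5
  a_3 = 1/16*a_1 + 0*a_2 + 1/16*a_3 + 7/8*a_4 + 0*a_5
  a_4 = 1/16*a_1 + 1/4*a_2 + 3/8*a_3 + 3/16*a_4 + 1/8*a_5

Substituting a_1 = 1 and a_5 = 0, rearrange to (I - Q) a = r where r[i] = P(i -> 1):
  [5/8, -1/16, -3/8] . (a_2, a_3, a_4) = 1/8
  [0, 15/16, -7/8] . (a_2, a_3, a_4) = 1/16
  [-1/4, -3/8, 13/16] . (a_2, a_3, a_4) = 1/16

Solving yields:
  a_2 = 375/694
  a_3 = 179/347
  a_4 = 167/347

Starting state is 3, so the absorption probability is a_3 = 179/347.

Answer: 179/347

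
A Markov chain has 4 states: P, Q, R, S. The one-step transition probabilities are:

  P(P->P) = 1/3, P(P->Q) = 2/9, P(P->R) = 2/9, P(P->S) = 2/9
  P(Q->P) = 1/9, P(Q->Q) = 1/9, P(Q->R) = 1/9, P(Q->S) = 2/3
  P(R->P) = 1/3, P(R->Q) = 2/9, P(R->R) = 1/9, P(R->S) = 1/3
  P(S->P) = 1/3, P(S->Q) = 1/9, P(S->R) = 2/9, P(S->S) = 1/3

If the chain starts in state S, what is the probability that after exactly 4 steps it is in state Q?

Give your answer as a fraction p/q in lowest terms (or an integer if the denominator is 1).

Answer: 359/2187

Derivation:
Computing P^4 by repeated multiplication:
P^1 =
  P: [1/3, 2/9, 2/9, 2/9]
  Q: [1/9, 1/9, 1/9, 2/3]
  R: [1/3, 2/9, 1/9, 1/3]
  S: [1/3, 1/9, 2/9, 1/3]
P^2 =
  P: [23/81, 14/81, 14/81, 10/27]
  Q: [25/81, 11/81, 16/81, 29/81]
  R: [23/81, 13/81, 5/27, 10/27]
  S: [25/81, 14/81, 5/27, 1/3]
P^3 =
  P: [215/729, 118/729, 134/729, 262/729]
  Q: [221/729, 122/729, 5/27, 251/729]
  R: [217/729, 119/729, 134/729, 259/729]
  S: [215/729, 121/729, 133/729, 260/729]
P^4 =
  P: [1951/6561, 1078/6561, 134/729, 2326/6561]
  Q: [1943/6561, 1085/6561, 1201/6561, 2332/6561]
  R: [1949/6561, 40/243, 1205/6561, 2327/6561]
  S: [1945/6561, 359/2187, 1204/6561, 2335/6561]

(P^4)[S -> Q] = 359/2187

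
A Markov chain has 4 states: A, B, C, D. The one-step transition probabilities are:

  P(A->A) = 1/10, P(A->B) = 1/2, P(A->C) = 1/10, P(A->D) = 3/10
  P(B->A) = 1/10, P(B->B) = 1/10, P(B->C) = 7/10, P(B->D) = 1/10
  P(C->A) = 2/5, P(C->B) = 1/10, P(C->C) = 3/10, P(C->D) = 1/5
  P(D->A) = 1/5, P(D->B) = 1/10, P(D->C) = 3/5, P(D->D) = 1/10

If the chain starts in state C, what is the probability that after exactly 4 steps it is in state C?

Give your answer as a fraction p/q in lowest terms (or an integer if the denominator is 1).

Computing P^4 by repeated multiplication:
P^1 =
  A: [1/10, 1/2, 1/10, 3/10]
  B: [1/10, 1/10, 7/10, 1/10]
  C: [2/5, 1/10, 3/10, 1/5]
  D: [1/5, 1/10, 3/5, 1/10]
P^2 =
  A: [4/25, 7/50, 57/100, 13/100]
  B: [8/25, 7/50, 7/20, 19/100]
  C: [21/100, 13/50, 8/25, 21/100]
  D: [29/100, 9/50, 33/100, 1/5]
P^3 =
  A: [71/250, 41/250, 363/1000, 189/1000]
  B: [28/125, 57/250, 349/1000, 199/1000]
  C: [217/1000, 23/125, 17/40, 87/500]
  D: [219/1000, 27/125, 187/500, 191/1000]
P^4 =
  A: [1139/5000, 267/1250, 731/2000, 1931/10000]
  B: [1123/5000, 237/1250, 4061/10000, 1797/10000]
  C: [2449/10000, 467/2500, 239/625, 1859/10000]
  D: [2313/10000, 469/2500, 3999/10000, 453/2500]

(P^4)[C -> C] = 239/625

Answer: 239/625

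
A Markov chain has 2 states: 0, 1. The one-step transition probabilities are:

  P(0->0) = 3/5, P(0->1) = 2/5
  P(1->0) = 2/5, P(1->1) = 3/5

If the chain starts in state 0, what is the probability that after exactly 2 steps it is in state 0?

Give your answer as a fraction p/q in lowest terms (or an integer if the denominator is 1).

Answer: 13/25

Derivation:
Computing P^2 by repeated multiplication:
P^1 =
  0: [3/5, 2/5]
  1: [2/5, 3/5]
P^2 =
  0: [13/25, 12/25]
  1: [12/25, 13/25]

(P^2)[0 -> 0] = 13/25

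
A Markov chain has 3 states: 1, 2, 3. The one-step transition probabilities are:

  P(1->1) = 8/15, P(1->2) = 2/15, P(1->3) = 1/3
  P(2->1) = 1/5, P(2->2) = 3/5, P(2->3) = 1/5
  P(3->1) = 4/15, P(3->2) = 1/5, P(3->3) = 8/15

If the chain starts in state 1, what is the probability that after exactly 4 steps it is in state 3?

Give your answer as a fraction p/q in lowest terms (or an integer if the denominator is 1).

Answer: 2108/5625

Derivation:
Computing P^4 by repeated multiplication:
P^1 =
  1: [8/15, 2/15, 1/3]
  2: [1/5, 3/5, 1/5]
  3: [4/15, 1/5, 8/15]
P^2 =
  1: [2/5, 49/225, 86/225]
  2: [7/25, 32/75, 22/75]
  3: [73/225, 59/225, 31/75]
P^3 =
  1: [1211/3375, 293/1125, 257/675]
  2: [352/1125, 44/125, 377/1125]
  3: [1133/3375, 956/3375, 1286/3375]
P^4 =
  1: [3493/10125, 14188/50625, 2108/5625]
  2: [5512/16875, 5399/16875, 1988/5625]
  3: [5692/16875, 14728/50625, 18821/50625]

(P^4)[1 -> 3] = 2108/5625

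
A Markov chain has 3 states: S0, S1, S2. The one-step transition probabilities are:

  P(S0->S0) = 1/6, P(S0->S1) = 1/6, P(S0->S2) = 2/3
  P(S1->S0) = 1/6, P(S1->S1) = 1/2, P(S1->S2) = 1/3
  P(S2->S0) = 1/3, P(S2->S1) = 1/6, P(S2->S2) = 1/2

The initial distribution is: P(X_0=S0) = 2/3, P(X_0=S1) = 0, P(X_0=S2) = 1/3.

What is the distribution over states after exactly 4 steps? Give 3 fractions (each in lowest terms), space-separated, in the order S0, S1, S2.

Propagating the distribution step by step (d_{t+1} = d_t * P):
d_0 = (S0=2/3, S1=0, S2=1/3)
  d_1[S0] = 2/3*1/6 + 0*1/6 + 1/3*1/3 = 2/9
  d_1[S1] = 2/3*1/6 + 0*1/2 + 1/3*1/6 = 1/6
  d_1[S2] = 2/3*2/3 + 0*1/3 + 1/3*1/2 = 11/18
d_1 = (S0=2/9, S1=1/6, S2=11/18)
  d_2[S0] = 2/9*1/6 + 1/6*1/6 + 11/18*1/3 = 29/108
  d_2[S1] = 2/9*1/6 + 1/6*1/2 + 11/18*1/6 = 2/9
  d_2[S2] = 2/9*2/3 + 1/6*1/3 + 11/18*1/2 = 55/108
d_2 = (S0=29/108, S1=2/9, S2=55/108)
  d_3[S0] = 29/108*1/6 + 2/9*1/6 + 55/108*1/3 = 163/648
  d_3[S1] = 29/108*1/6 + 2/9*1/2 + 55/108*1/6 = 13/54
  d_3[S2] = 29/108*2/3 + 2/9*1/3 + 55/108*1/2 = 329/648
d_3 = (S0=163/648, S1=13/54, S2=329/648)
  d_4[S0] = 163/648*1/6 + 13/54*1/6 + 329/648*1/3 = 977/3888
  d_4[S1] = 163/648*1/6 + 13/54*1/2 + 329/648*1/6 = 20/81
  d_4[S2] = 163/648*2/3 + 13/54*1/3 + 329/648*1/2 = 1951/3888
d_4 = (S0=977/3888, S1=20/81, S2=1951/3888)

Answer: 977/3888 20/81 1951/3888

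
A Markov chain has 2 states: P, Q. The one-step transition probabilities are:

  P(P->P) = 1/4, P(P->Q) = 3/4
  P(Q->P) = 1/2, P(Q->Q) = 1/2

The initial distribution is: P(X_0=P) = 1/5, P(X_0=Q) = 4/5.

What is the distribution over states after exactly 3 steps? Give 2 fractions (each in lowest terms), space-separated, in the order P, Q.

Propagating the distribution step by step (d_{t+1} = d_t * P):
d_0 = (P=1/5, Q=4/5)
  d_1[P] = 1/5*1/4 + 4/5*1/2 = 9/20
  d_1[Q] = 1/5*3/4 + 4/5*1/2 = 11/20
d_1 = (P=9/20, Q=11/20)
  d_2[P] = 9/20*1/4 + 11/20*1/2 = 31/80
  d_2[Q] = 9/20*3/4 + 11/20*1/2 = 49/80
d_2 = (P=31/80, Q=49/80)
  d_3[P] = 31/80*1/4 + 49/80*1/2 = 129/320
  d_3[Q] = 31/80*3/4 + 49/80*1/2 = 191/320
d_3 = (P=129/320, Q=191/320)

Answer: 129/320 191/320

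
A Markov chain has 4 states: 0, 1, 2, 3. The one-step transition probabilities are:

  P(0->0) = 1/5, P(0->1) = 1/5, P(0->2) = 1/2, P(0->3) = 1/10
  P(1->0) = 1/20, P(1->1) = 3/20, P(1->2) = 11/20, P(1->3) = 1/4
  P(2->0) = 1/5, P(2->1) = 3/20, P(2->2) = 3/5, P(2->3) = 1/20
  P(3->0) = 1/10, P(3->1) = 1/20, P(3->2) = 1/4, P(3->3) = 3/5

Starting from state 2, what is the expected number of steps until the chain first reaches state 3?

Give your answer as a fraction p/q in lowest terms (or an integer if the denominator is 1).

Answer: 806/73

Derivation:
Let h_i = expected steps to first reach 3 from state i.
Boundary: h_3 = 0.
First-step equations for the other states:
  h_0 = 1 + 1/5*h_0 + 1/5*h_1 + 1/2*h_2 + 1/10*h_3
  h_1 = 1 + 1/20*h_0 + 3/20*h_1 + 11/20*h_2 + 1/4*h_3
  h_2 = 1 + 1/5*h_0 + 3/20*h_1 + 3/5*h_2 + 1/20*h_3

Substituting h_3 = 0 and rearranging gives the linear system (I - Q) h = 1:
  [4/5, -1/5, -1/2] . (h_0, h_1, h_2) = 1
  [-1/20, 17/20, -11/20] . (h_0, h_1, h_2) = 1
  [-1/5, -3/20, 2/5] . (h_0, h_1, h_2) = 1

Solving yields:
  h_0 = 758/73
  h_1 = 652/73
  h_2 = 806/73

Starting state is 2, so the expected hitting time is h_2 = 806/73.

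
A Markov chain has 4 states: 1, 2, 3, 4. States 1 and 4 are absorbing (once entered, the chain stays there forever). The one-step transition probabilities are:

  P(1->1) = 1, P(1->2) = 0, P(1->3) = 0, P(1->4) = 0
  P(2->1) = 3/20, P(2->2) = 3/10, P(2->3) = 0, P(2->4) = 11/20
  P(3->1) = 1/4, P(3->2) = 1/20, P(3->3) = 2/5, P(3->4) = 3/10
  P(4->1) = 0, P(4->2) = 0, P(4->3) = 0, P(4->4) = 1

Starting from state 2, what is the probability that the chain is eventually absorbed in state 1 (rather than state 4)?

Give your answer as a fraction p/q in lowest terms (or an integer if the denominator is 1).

Let a_i = P(absorbed in 1 | start in state i).
Boundary conditions: a_1 = 1, a_4 = 0.
For each transient state i, a_i = sum_j P(i->j) * a_j:
  a_2 = 3/20*a_1 + 3/10*a_2 + 0*a_3 + 11/20*a_4
  a_3 = 1/4*a_1 + 1/20*a_2 + 2/5*a_3 + 3/10*a_4

Substituting a_1 = 1 and a_4 = 0, rearrange to (I - Q) a = r where r[i] = P(i -> 1):
  [7/10, 0] . (a_2, a_3) = 3/20
  [-1/20, 3/5] . (a_2, a_3) = 1/4

Solving yields:
  a_2 = 3/14
  a_3 = 73/168

Starting state is 2, so the absorption probability is a_2 = 3/14.

Answer: 3/14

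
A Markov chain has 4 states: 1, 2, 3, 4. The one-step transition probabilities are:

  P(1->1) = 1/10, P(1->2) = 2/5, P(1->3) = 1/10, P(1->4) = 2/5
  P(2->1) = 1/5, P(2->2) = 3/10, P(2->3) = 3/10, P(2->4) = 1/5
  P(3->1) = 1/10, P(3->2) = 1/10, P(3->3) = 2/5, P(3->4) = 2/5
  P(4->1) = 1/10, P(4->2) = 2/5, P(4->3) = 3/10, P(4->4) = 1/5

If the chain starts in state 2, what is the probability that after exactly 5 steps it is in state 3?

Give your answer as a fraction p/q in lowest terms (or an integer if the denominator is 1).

Answer: 30477/100000

Derivation:
Computing P^5 by repeated multiplication:
P^1 =
  1: [1/10, 2/5, 1/10, 2/5]
  2: [1/5, 3/10, 3/10, 1/5]
  3: [1/10, 1/10, 2/5, 2/5]
  4: [1/10, 2/5, 3/10, 1/5]
P^2 =
  1: [7/50, 33/100, 29/100, 6/25]
  2: [13/100, 7/25, 29/100, 3/10]
  3: [11/100, 27/100, 8/25, 3/10]
  4: [7/50, 27/100, 31/100, 7/25]
P^3 =
  1: [133/1000, 7/25, 301/1000, 143/500]
  2: [16/125, 57/200, 303/1000, 71/250]
  3: [127/1000, 277/1000, 31/100, 143/500]
  4: [127/1000, 7/25, 303/1000, 29/100]
P^4 =
  1: [16/125, 2817/10000, 607/2000, 717/2500]
  2: [257/2000, 1403/5000, 3047/10000, 1431/5000]
  3: [1277/10000, 2793/10000, 191/625, 1437/5000]
  4: [16/125, 2811/10000, 3049/10000, 143/500]
P^5 =
  1: [12817/100000, 14039/50000, 1219/4000, 2863/10000]
  2: [6403/50000, 28053/100000, 30477/100000, 3583/12500]
  3: [12793/100000, 28039/100000, 15251/50000, 14333/50000]
  4: [12811/100000, 14021/50000, 30489/100000, 14329/50000]

(P^5)[2 -> 3] = 30477/100000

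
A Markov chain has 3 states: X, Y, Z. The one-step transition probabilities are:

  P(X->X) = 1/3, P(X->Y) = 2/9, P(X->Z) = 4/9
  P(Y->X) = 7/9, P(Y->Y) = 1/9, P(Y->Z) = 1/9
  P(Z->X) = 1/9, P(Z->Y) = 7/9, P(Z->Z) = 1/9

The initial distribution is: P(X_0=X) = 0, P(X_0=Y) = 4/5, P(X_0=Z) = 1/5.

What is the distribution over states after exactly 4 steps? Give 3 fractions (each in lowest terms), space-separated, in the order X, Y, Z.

Propagating the distribution step by step (d_{t+1} = d_t * P):
d_0 = (X=0, Y=4/5, Z=1/5)
  d_1[X] = 0*1/3 + 4/5*7/9 + 1/5*1/9 = 29/45
  d_1[Y] = 0*2/9 + 4/5*1/9 + 1/5*7/9 = 11/45
  d_1[Z] = 0*4/9 + 4/5*1/9 + 1/5*1/9 = 1/9
d_1 = (X=29/45, Y=11/45, Z=1/9)
  d_2[X] = 29/45*1/3 + 11/45*7/9 + 1/9*1/9 = 169/405
  d_2[Y] = 29/45*2/9 + 11/45*1/9 + 1/9*7/9 = 104/405
  d_2[Z] = 29/45*4/9 + 11/45*1/9 + 1/9*1/9 = 44/135
d_2 = (X=169/405, Y=104/405, Z=44/135)
  d_3[X] = 169/405*1/3 + 104/405*7/9 + 44/135*1/9 = 1367/3645
  d_3[Y] = 169/405*2/9 + 104/405*1/9 + 44/135*7/9 = 1366/3645
  d_3[Z] = 169/405*4/9 + 104/405*1/9 + 44/135*1/9 = 304/1215
d_3 = (X=1367/3645, Y=1366/3645, Z=304/1215)
  d_4[X] = 1367/3645*1/3 + 1366/3645*7/9 + 304/1215*1/9 = 2915/6561
  d_4[Y] = 1367/3645*2/9 + 1366/3645*1/9 + 304/1215*7/9 = 10484/32805
  d_4[Z] = 1367/3645*4/9 + 1366/3645*1/9 + 304/1215*1/9 = 2582/10935
d_4 = (X=2915/6561, Y=10484/32805, Z=2582/10935)

Answer: 2915/6561 10484/32805 2582/10935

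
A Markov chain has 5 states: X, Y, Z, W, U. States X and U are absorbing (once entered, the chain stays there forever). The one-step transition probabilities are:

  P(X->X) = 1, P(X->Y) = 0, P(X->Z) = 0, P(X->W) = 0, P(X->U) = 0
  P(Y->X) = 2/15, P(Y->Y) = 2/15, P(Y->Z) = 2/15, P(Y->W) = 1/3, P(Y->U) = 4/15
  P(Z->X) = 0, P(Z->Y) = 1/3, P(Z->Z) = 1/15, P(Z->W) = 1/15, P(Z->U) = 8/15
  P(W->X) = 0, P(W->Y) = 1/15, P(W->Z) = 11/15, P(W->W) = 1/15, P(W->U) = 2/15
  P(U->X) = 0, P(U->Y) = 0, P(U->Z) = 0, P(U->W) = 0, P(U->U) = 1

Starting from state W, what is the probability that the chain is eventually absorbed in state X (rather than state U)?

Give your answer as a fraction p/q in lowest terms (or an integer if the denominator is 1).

Let a_i = P(absorbed in X | start in state i).
Boundary conditions: a_X = 1, a_U = 0.
For each transient state i, a_i = sum_j P(i->j) * a_j:
  a_Y = 2/15*a_X + 2/15*a_Y + 2/15*a_Z + 1/3*a_W + 4/15*a_U
  a_Z = 0*a_X + 1/3*a_Y + 1/15*a_Z + 1/15*a_W + 8/15*a_U
  a_W = 0*a_X + 1/15*a_Y + 11/15*a_Z + 1/15*a_W + 2/15*a_U

Substituting a_X = 1 and a_U = 0, rearrange to (I - Q) a = r where r[i] = P(i -> X):
  [13/15, -2/15, -1/3] . (a_Y, a_Z, a_W) = 2/15
  [-1/3, 14/15, -1/15] . (a_Y, a_Z, a_W) = 0
  [-1/15, -11/15, 14/15] . (a_Y, a_Z, a_W) = 0

Solving yields:
  a_Y = 185/959
  a_Z = 71/959
  a_W = 69/959

Starting state is W, so the absorption probability is a_W = 69/959.

Answer: 69/959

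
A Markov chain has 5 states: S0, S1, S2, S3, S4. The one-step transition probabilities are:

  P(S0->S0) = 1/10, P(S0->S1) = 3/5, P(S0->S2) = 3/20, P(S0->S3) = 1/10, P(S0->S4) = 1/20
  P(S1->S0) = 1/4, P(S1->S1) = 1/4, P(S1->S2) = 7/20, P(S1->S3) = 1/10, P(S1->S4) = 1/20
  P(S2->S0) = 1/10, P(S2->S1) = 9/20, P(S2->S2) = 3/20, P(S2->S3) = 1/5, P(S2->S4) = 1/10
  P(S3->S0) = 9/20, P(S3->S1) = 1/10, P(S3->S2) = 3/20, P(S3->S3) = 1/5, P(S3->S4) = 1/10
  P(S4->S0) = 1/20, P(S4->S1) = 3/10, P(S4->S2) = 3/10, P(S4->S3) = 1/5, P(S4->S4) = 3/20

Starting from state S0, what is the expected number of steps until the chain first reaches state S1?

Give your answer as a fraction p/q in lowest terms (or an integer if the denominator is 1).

Answer: 63800/30991

Derivation:
Let h_i = expected steps to first reach S1 from state i.
Boundary: h_S1 = 0.
First-step equations for the other states:
  h_S0 = 1 + 1/10*h_S0 + 3/5*h_S1 + 3/20*h_S2 + 1/10*h_S3 + 1/20*h_S4
  h_S2 = 1 + 1/10*h_S0 + 9/20*h_S1 + 3/20*h_S2 + 1/5*h_S3 + 1/10*h_S4
  h_S3 = 1 + 9/20*h_S0 + 1/10*h_S1 + 3/20*h_S2 + 1/5*h_S3 + 1/10*h_S4
  h_S4 = 1 + 1/20*h_S0 + 3/10*h_S1 + 3/10*h_S2 + 1/5*h_S3 + 3/20*h_S4

Substituting h_S1 = 0 and rearranging gives the linear system (I - Q) h = 1:
  [9/10, -3/20, -1/10, -1/20] . (h_S0, h_S2, h_S3, h_S4) = 1
  [-1/10, 17/20, -1/5, -1/10] . (h_S0, h_S2, h_S3, h_S4) = 1
  [-9/20, -3/20, 4/5, -1/10] . (h_S0, h_S2, h_S3, h_S4) = 1
  [-1/20, -3/10, -1/5, 17/20] . (h_S0, h_S2, h_S3, h_S4) = 1

Solving yields:
  h_S0 = 63800/30991
  h_S2 = 78460/30991
  h_S3 = 100790/30991
  h_S4 = 91620/30991

Starting state is S0, so the expected hitting time is h_S0 = 63800/30991.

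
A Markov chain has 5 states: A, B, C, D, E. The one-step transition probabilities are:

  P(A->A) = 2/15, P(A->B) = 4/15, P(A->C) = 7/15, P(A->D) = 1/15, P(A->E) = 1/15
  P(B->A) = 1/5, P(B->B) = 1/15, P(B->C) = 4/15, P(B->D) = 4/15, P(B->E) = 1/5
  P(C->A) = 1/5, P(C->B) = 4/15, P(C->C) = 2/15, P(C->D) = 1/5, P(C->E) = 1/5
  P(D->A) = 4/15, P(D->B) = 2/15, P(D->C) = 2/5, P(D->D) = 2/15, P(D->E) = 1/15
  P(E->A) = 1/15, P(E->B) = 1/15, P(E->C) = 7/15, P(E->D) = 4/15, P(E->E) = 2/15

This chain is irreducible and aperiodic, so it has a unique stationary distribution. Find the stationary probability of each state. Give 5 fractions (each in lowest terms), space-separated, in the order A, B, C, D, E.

The stationary distribution satisfies pi = pi * P, i.e.:
  pi_A = 2/15*pi_A + 1/5*pi_B + 1/5*pi_C + 4/15*pi_D + 1/15*pi_E
  pi_B = 4/15*pi_A + 1/15*pi_B + 4/15*pi_C + 2/15*pi_D + 1/15*pi_E
  pi_C = 7/15*pi_A + 4/15*pi_B + 2/15*pi_C + 2/5*pi_D + 7/15*pi_E
  pi_D = 1/15*pi_A + 4/15*pi_B + 1/5*pi_C + 2/15*pi_D + 4/15*pi_E
  pi_E = 1/15*pi_A + 1/5*pi_B + 1/5*pi_C + 1/15*pi_D + 2/15*pi_E
with normalization: pi_A + pi_B + pi_C + pi_D + pi_E = 1.

Using the first 4 balance equations plus normalization, the linear system A*pi = b is:
  [-13/15, 1/5, 1/5, 4/15, 1/15] . pi = 0
  [4/15, -14/15, 4/15, 2/15, 1/15] . pi = 0
  [7/15, 4/15, -13/15, 2/5, 7/15] . pi = 0
  [1/15, 4/15, 1/5, -13/15, 4/15] . pi = 0
  [1, 1, 1, 1, 1] . pi = 1

Solving yields:
  pi_A = 2695/14862
  pi_B = 6616/37155
  pi_C = 7779/24770
  pi_D = 2289/12385
  pi_E = 5266/37155

Verification (pi * P):
  2695/14862*2/15 + 6616/37155*1/5 + 7779/24770*1/5 + 2289/12385*4/15 + 5266/37155*1/15 = 2695/14862 = pi_A  (ok)
  2695/14862*4/15 + 6616/37155*1/15 + 7779/24770*4/15 + 2289/12385*2/15 + 5266/37155*1/15 = 6616/37155 = pi_B  (ok)
  2695/14862*7/15 + 6616/37155*4/15 + 7779/24770*2/15 + 2289/12385*2/5 + 5266/37155*7/15 = 7779/24770 = pi_C  (ok)
  2695/14862*1/15 + 6616/37155*4/15 + 7779/24770*1/5 + 2289/12385*2/15 + 5266/37155*4/15 = 2289/12385 = pi_D  (ok)
  2695/14862*1/15 + 6616/37155*1/5 + 7779/24770*1/5 + 2289/12385*1/15 + 5266/37155*2/15 = 5266/37155 = pi_E  (ok)

Answer: 2695/14862 6616/37155 7779/24770 2289/12385 5266/37155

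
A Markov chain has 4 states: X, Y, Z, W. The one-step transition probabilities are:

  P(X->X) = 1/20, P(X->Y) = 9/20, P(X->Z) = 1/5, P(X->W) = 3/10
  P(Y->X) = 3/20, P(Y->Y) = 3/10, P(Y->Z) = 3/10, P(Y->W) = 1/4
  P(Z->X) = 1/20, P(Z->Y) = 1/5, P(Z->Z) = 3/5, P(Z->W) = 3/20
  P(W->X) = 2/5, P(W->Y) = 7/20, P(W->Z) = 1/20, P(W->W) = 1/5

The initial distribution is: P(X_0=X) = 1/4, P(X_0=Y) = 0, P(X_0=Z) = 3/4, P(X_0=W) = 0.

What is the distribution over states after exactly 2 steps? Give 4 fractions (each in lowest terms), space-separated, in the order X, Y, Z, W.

Propagating the distribution step by step (d_{t+1} = d_t * P):
d_0 = (X=1/4, Y=0, Z=3/4, W=0)
  d_1[X] = 1/4*1/20 + 0*3/20 + 3/4*1/20 + 0*2/5 = 1/20
  d_1[Y] = 1/4*9/20 + 0*3/10 + 3/4*1/5 + 0*7/20 = 21/80
  d_1[Z] = 1/4*1/5 + 0*3/10 + 3/4*3/5 + 0*1/20 = 1/2
  d_1[W] = 1/4*3/10 + 0*1/4 + 3/4*3/20 + 0*1/5 = 3/16
d_1 = (X=1/20, Y=21/80, Z=1/2, W=3/16)
  d_2[X] = 1/20*1/20 + 21/80*3/20 + 1/2*1/20 + 3/16*2/5 = 227/1600
  d_2[Y] = 1/20*9/20 + 21/80*3/10 + 1/2*1/5 + 3/16*7/20 = 427/1600
  d_2[Z] = 1/20*1/5 + 21/80*3/10 + 1/2*3/5 + 3/16*1/20 = 637/1600
  d_2[W] = 1/20*3/10 + 21/80*1/4 + 1/2*3/20 + 3/16*1/5 = 309/1600
d_2 = (X=227/1600, Y=427/1600, Z=637/1600, W=309/1600)

Answer: 227/1600 427/1600 637/1600 309/1600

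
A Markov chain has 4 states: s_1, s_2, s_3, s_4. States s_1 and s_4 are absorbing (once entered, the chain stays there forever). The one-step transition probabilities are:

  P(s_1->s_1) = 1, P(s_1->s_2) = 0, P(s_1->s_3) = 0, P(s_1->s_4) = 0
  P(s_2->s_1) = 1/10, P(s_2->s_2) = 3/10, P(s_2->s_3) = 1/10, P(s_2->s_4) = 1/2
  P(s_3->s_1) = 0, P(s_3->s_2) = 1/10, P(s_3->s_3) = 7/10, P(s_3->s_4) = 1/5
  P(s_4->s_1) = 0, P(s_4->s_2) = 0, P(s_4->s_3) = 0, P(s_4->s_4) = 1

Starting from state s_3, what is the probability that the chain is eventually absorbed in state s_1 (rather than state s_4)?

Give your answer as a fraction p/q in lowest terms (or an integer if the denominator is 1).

Answer: 1/20

Derivation:
Let a_i = P(absorbed in s_1 | start in state i).
Boundary conditions: a_s_1 = 1, a_s_4 = 0.
For each transient state i, a_i = sum_j P(i->j) * a_j:
  a_s_2 = 1/10*a_s_1 + 3/10*a_s_2 + 1/10*a_s_3 + 1/2*a_s_4
  a_s_3 = 0*a_s_1 + 1/10*a_s_2 + 7/10*a_s_3 + 1/5*a_s_4

Substituting a_s_1 = 1 and a_s_4 = 0, rearrange to (I - Q) a = r where r[i] = P(i -> s_1):
  [7/10, -1/10] . (a_s_2, a_s_3) = 1/10
  [-1/10, 3/10] . (a_s_2, a_s_3) = 0

Solving yields:
  a_s_2 = 3/20
  a_s_3 = 1/20

Starting state is s_3, so the absorption probability is a_s_3 = 1/20.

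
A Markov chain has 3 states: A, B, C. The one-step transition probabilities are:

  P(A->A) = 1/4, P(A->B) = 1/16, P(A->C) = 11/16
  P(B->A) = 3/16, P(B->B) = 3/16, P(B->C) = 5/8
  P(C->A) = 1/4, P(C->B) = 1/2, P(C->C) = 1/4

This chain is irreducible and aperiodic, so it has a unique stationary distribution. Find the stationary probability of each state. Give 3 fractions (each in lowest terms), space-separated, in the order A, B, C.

The stationary distribution satisfies pi = pi * P, i.e.:
  pi_A = 1/4*pi_A + 3/16*pi_B + 1/4*pi_C
  pi_B = 1/16*pi_A + 3/16*pi_B + 1/2*pi_C
  pi_C = 11/16*pi_A + 5/8*pi_B + 1/4*pi_C
with normalization: pi_A + pi_B + pi_C = 1.

Using the first 2 balance equations plus normalization, the linear system A*pi = b is:
  [-3/4, 3/16, 1/4] . pi = 0
  [1/16, -13/16, 1/2] . pi = 0
  [1, 1, 1] . pi = 1

Solving yields:
  pi_A = 76/329
  pi_B = 100/329
  pi_C = 153/329

Verification (pi * P):
  76/329*1/4 + 100/329*3/16 + 153/329*1/4 = 76/329 = pi_A  (ok)
  76/329*1/16 + 100/329*3/16 + 153/329*1/2 = 100/329 = pi_B  (ok)
  76/329*11/16 + 100/329*5/8 + 153/329*1/4 = 153/329 = pi_C  (ok)

Answer: 76/329 100/329 153/329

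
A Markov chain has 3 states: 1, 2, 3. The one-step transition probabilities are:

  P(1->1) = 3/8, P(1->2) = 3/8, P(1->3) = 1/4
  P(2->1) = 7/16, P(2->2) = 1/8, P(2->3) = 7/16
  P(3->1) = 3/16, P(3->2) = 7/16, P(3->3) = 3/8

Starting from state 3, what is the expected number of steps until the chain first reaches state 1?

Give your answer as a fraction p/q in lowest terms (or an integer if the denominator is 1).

Let h_i = expected steps to first reach 1 from state i.
Boundary: h_1 = 0.
First-step equations for the other states:
  h_2 = 1 + 7/16*h_1 + 1/8*h_2 + 7/16*h_3
  h_3 = 1 + 3/16*h_1 + 7/16*h_2 + 3/8*h_3

Substituting h_1 = 0 and rearranging gives the linear system (I - Q) h = 1:
  [7/8, -7/16] . (h_2, h_3) = 1
  [-7/16, 5/8] . (h_2, h_3) = 1

Solving yields:
  h_2 = 272/91
  h_3 = 48/13

Starting state is 3, so the expected hitting time is h_3 = 48/13.

Answer: 48/13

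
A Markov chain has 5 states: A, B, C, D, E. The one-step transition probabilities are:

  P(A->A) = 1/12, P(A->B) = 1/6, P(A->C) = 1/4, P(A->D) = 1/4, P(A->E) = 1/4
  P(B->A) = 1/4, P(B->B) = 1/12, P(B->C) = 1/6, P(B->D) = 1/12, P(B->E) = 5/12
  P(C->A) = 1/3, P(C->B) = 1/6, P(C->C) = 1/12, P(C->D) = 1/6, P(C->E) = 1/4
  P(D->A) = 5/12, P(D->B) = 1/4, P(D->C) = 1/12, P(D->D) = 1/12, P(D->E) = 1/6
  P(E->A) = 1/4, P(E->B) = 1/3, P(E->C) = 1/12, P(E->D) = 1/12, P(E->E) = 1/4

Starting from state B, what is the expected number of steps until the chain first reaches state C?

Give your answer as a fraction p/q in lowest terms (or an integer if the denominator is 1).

Answer: 861/130

Derivation:
Let h_i = expected steps to first reach C from state i.
Boundary: h_C = 0.
First-step equations for the other states:
  h_A = 1 + 1/12*h_A + 1/6*h_B + 1/4*h_C + 1/4*h_D + 1/4*h_E
  h_B = 1 + 1/4*h_A + 1/12*h_B + 1/6*h_C + 1/12*h_D + 5/12*h_E
  h_D = 1 + 5/12*h_A + 1/4*h_B + 1/12*h_C + 1/12*h_D + 1/6*h_E
  h_E = 1 + 1/4*h_A + 1/3*h_B + 1/12*h_C + 1/12*h_D + 1/4*h_E

Substituting h_C = 0 and rearranging gives the linear system (I - Q) h = 1:
  [11/12, -1/6, -1/4, -1/4] . (h_A, h_B, h_D, h_E) = 1
  [-1/4, 11/12, -1/12, -5/12] . (h_A, h_B, h_D, h_E) = 1
  [-5/12, -1/4, 11/12, -1/6] . (h_A, h_B, h_D, h_E) = 1
  [-1/4, -1/3, -1/12, 3/4] . (h_A, h_B, h_D, h_E) = 1

Solving yields:
  h_A = 3189/520
  h_B = 861/130
  h_D = 279/40
  h_E = 369/52

Starting state is B, so the expected hitting time is h_B = 861/130.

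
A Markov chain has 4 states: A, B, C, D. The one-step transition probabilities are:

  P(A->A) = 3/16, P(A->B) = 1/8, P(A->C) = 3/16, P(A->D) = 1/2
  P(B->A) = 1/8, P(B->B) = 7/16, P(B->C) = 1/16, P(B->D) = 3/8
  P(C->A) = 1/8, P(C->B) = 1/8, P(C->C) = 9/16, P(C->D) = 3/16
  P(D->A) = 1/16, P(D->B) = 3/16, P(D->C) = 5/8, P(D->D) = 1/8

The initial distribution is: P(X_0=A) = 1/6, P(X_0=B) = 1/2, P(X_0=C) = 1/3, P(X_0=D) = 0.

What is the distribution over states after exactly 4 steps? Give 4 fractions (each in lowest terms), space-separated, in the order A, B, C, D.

Answer: 45847/393216 27215/131072 84061/196608 16267/65536

Derivation:
Propagating the distribution step by step (d_{t+1} = d_t * P):
d_0 = (A=1/6, B=1/2, C=1/3, D=0)
  d_1[A] = 1/6*3/16 + 1/2*1/8 + 1/3*1/8 + 0*1/16 = 13/96
  d_1[B] = 1/6*1/8 + 1/2*7/16 + 1/3*1/8 + 0*3/16 = 9/32
  d_1[C] = 1/6*3/16 + 1/2*1/16 + 1/3*9/16 + 0*5/8 = 1/4
  d_1[D] = 1/6*1/2 + 1/2*3/8 + 1/3*3/16 + 0*1/8 = 1/3
d_1 = (A=13/96, B=9/32, C=1/4, D=1/3)
  d_2[A] = 13/96*3/16 + 9/32*1/8 + 1/4*1/8 + 1/3*1/16 = 173/1536
  d_2[B] = 13/96*1/8 + 9/32*7/16 + 1/4*1/8 + 1/3*3/16 = 359/1536
  d_2[C] = 13/96*3/16 + 9/32*1/16 + 1/4*9/16 + 1/3*5/8 = 301/768
  d_2[D] = 13/96*1/2 + 9/32*3/8 + 1/4*3/16 + 1/3*1/8 = 67/256
d_2 = (A=173/1536, B=359/1536, C=301/768, D=67/256)
  d_3[A] = 173/1536*3/16 + 359/1536*1/8 + 301/768*1/8 + 67/256*1/16 = 2843/24576
  d_3[B] = 173/1536*1/8 + 359/1536*7/16 + 301/768*1/8 + 67/256*3/16 = 5269/24576
  d_3[C] = 173/1536*3/16 + 359/1536*1/16 + 301/768*9/16 + 67/256*5/8 = 2579/6144
  d_3[D] = 173/1536*1/2 + 359/1536*3/8 + 301/768*3/16 + 67/256*1/8 = 1537/6144
d_3 = (A=2843/24576, B=5269/24576, C=2579/6144, D=1537/6144)
  d_4[A] = 2843/24576*3/16 + 5269/24576*1/8 + 2579/6144*1/8 + 1537/6144*1/16 = 45847/393216
  d_4[B] = 2843/24576*1/8 + 5269/24576*7/16 + 2579/6144*1/8 + 1537/6144*3/16 = 27215/131072
  d_4[C] = 2843/24576*3/16 + 5269/24576*1/16 + 2579/6144*9/16 + 1537/6144*5/8 = 84061/196608
  d_4[D] = 2843/24576*1/2 + 5269/24576*3/8 + 2579/6144*3/16 + 1537/6144*1/8 = 16267/65536
d_4 = (A=45847/393216, B=27215/131072, C=84061/196608, D=16267/65536)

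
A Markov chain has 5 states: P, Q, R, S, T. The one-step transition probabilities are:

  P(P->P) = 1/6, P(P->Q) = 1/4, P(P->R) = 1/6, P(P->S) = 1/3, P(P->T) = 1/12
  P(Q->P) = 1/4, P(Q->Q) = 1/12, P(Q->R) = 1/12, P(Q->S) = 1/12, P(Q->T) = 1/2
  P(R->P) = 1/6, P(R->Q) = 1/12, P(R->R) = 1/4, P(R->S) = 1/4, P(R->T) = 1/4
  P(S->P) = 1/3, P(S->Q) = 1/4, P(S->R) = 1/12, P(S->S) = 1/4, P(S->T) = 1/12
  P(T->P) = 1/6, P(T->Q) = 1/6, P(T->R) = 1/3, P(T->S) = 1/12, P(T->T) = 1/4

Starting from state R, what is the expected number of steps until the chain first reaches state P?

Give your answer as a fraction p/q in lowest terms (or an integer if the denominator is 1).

Answer: 340/71

Derivation:
Let h_i = expected steps to first reach P from state i.
Boundary: h_P = 0.
First-step equations for the other states:
  h_Q = 1 + 1/4*h_P + 1/12*h_Q + 1/12*h_R + 1/12*h_S + 1/2*h_T
  h_R = 1 + 1/6*h_P + 1/12*h_Q + 1/4*h_R + 1/4*h_S + 1/4*h_T
  h_S = 1 + 1/3*h_P + 1/4*h_Q + 1/12*h_R + 1/4*h_S + 1/12*h_T
  h_T = 1 + 1/6*h_P + 1/6*h_Q + 1/3*h_R + 1/12*h_S + 1/4*h_T

Substituting h_P = 0 and rearranging gives the linear system (I - Q) h = 1:
  [11/12, -1/12, -1/12, -1/2] . (h_Q, h_R, h_S, h_T) = 1
  [-1/12, 3/4, -1/4, -1/4] . (h_Q, h_R, h_S, h_T) = 1
  [-1/4, -1/12, 3/4, -1/12] . (h_Q, h_R, h_S, h_T) = 1
  [-1/6, -1/3, -1/12, 3/4] . (h_Q, h_R, h_S, h_T) = 1

Solving yields:
  h_Q = 324/71
  h_R = 340/71
  h_S = 1396/355
  h_T = 1744/355

Starting state is R, so the expected hitting time is h_R = 340/71.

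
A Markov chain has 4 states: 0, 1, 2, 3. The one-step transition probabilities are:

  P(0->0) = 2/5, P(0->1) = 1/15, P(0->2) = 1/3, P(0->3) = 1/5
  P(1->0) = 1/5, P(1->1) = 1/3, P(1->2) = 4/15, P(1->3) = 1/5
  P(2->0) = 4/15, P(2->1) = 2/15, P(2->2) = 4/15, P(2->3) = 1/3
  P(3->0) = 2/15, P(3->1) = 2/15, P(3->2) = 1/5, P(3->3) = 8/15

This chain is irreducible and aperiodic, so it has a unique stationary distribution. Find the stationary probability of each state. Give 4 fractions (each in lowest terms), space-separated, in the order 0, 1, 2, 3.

Answer: 55/227 133/908 471/1816 639/1816

Derivation:
The stationary distribution satisfies pi = pi * P, i.e.:
  pi_0 = 2/5*pi_0 + 1/5*pi_1 + 4/15*pi_2 + 2/15*pi_3
  pi_1 = 1/15*pi_0 + 1/3*pi_1 + 2/15*pi_2 + 2/15*pi_3
  pi_2 = 1/3*pi_0 + 4/15*pi_1 + 4/15*pi_2 + 1/5*pi_3
  pi_3 = 1/5*pi_0 + 1/5*pi_1 + 1/3*pi_2 + 8/15*pi_3
with normalization: pi_0 + pi_1 + pi_2 + pi_3 = 1.

Using the first 3 balance equations plus normalization, the linear system A*pi = b is:
  [-3/5, 1/5, 4/15, 2/15] . pi = 0
  [1/15, -2/3, 2/15, 2/15] . pi = 0
  [1/3, 4/15, -11/15, 1/5] . pi = 0
  [1, 1, 1, 1] . pi = 1

Solving yields:
  pi_0 = 55/227
  pi_1 = 133/908
  pi_2 = 471/1816
  pi_3 = 639/1816

Verification (pi * P):
  55/227*2/5 + 133/908*1/5 + 471/1816*4/15 + 639/1816*2/15 = 55/227 = pi_0  (ok)
  55/227*1/15 + 133/908*1/3 + 471/1816*2/15 + 639/1816*2/15 = 133/908 = pi_1  (ok)
  55/227*1/3 + 133/908*4/15 + 471/1816*4/15 + 639/1816*1/5 = 471/1816 = pi_2  (ok)
  55/227*1/5 + 133/908*1/5 + 471/1816*1/3 + 639/1816*8/15 = 639/1816 = pi_3  (ok)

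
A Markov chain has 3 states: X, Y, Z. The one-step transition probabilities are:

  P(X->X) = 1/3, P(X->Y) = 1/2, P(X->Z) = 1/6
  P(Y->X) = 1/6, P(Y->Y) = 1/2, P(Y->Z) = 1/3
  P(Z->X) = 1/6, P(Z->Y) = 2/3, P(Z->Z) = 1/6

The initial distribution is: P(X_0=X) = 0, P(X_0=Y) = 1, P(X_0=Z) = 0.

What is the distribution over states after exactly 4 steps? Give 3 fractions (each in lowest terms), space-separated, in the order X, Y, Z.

Propagating the distribution step by step (d_{t+1} = d_t * P):
d_0 = (X=0, Y=1, Z=0)
  d_1[X] = 0*1/3 + 1*1/6 + 0*1/6 = 1/6
  d_1[Y] = 0*1/2 + 1*1/2 + 0*2/3 = 1/2
  d_1[Z] = 0*1/6 + 1*1/3 + 0*1/6 = 1/3
d_1 = (X=1/6, Y=1/2, Z=1/3)
  d_2[X] = 1/6*1/3 + 1/2*1/6 + 1/3*1/6 = 7/36
  d_2[Y] = 1/6*1/2 + 1/2*1/2 + 1/3*2/3 = 5/9
  d_2[Z] = 1/6*1/6 + 1/2*1/3 + 1/3*1/6 = 1/4
d_2 = (X=7/36, Y=5/9, Z=1/4)
  d_3[X] = 7/36*1/3 + 5/9*1/6 + 1/4*1/6 = 43/216
  d_3[Y] = 7/36*1/2 + 5/9*1/2 + 1/4*2/3 = 13/24
  d_3[Z] = 7/36*1/6 + 5/9*1/3 + 1/4*1/6 = 7/27
d_3 = (X=43/216, Y=13/24, Z=7/27)
  d_4[X] = 43/216*1/3 + 13/24*1/6 + 7/27*1/6 = 259/1296
  d_4[Y] = 43/216*1/2 + 13/24*1/2 + 7/27*2/3 = 44/81
  d_4[Z] = 43/216*1/6 + 13/24*1/3 + 7/27*1/6 = 37/144
d_4 = (X=259/1296, Y=44/81, Z=37/144)

Answer: 259/1296 44/81 37/144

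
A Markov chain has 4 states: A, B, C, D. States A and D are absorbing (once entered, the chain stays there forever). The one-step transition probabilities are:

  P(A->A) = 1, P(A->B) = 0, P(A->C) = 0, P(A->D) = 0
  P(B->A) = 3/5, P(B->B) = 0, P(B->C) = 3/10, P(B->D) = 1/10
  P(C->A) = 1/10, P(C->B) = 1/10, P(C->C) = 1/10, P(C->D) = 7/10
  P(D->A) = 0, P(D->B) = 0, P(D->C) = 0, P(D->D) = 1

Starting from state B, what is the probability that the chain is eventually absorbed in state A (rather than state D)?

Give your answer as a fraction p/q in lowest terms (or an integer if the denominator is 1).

Answer: 19/29

Derivation:
Let a_i = P(absorbed in A | start in state i).
Boundary conditions: a_A = 1, a_D = 0.
For each transient state i, a_i = sum_j P(i->j) * a_j:
  a_B = 3/5*a_A + 0*a_B + 3/10*a_C + 1/10*a_D
  a_C = 1/10*a_A + 1/10*a_B + 1/10*a_C + 7/10*a_D

Substituting a_A = 1 and a_D = 0, rearrange to (I - Q) a = r where r[i] = P(i -> A):
  [1, -3/10] . (a_B, a_C) = 3/5
  [-1/10, 9/10] . (a_B, a_C) = 1/10

Solving yields:
  a_B = 19/29
  a_C = 16/87

Starting state is B, so the absorption probability is a_B = 19/29.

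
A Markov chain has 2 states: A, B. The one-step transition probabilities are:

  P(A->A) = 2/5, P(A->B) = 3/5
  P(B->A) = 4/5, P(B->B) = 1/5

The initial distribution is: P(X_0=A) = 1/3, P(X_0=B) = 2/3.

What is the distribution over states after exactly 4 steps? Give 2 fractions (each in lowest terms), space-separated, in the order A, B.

Answer: 212/375 163/375

Derivation:
Propagating the distribution step by step (d_{t+1} = d_t * P):
d_0 = (A=1/3, B=2/3)
  d_1[A] = 1/3*2/5 + 2/3*4/5 = 2/3
  d_1[B] = 1/3*3/5 + 2/3*1/5 = 1/3
d_1 = (A=2/3, B=1/3)
  d_2[A] = 2/3*2/5 + 1/3*4/5 = 8/15
  d_2[B] = 2/3*3/5 + 1/3*1/5 = 7/15
d_2 = (A=8/15, B=7/15)
  d_3[A] = 8/15*2/5 + 7/15*4/5 = 44/75
  d_3[B] = 8/15*3/5 + 7/15*1/5 = 31/75
d_3 = (A=44/75, B=31/75)
  d_4[A] = 44/75*2/5 + 31/75*4/5 = 212/375
  d_4[B] = 44/75*3/5 + 31/75*1/5 = 163/375
d_4 = (A=212/375, B=163/375)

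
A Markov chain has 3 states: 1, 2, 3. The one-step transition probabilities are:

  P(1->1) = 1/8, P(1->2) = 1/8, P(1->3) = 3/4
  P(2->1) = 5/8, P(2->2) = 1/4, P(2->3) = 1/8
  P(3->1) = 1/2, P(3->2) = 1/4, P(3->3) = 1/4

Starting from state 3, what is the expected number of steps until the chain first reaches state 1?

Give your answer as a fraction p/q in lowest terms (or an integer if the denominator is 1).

Let h_i = expected steps to first reach 1 from state i.
Boundary: h_1 = 0.
First-step equations for the other states:
  h_2 = 1 + 5/8*h_1 + 1/4*h_2 + 1/8*h_3
  h_3 = 1 + 1/2*h_1 + 1/4*h_2 + 1/4*h_3

Substituting h_1 = 0 and rearranging gives the linear system (I - Q) h = 1:
  [3/4, -1/8] . (h_2, h_3) = 1
  [-1/4, 3/4] . (h_2, h_3) = 1

Solving yields:
  h_2 = 28/17
  h_3 = 32/17

Starting state is 3, so the expected hitting time is h_3 = 32/17.

Answer: 32/17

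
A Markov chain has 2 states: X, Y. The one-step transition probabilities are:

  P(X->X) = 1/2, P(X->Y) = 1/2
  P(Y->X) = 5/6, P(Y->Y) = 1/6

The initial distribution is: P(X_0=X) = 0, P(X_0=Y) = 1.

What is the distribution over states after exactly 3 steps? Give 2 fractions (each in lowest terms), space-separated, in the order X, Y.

Propagating the distribution step by step (d_{t+1} = d_t * P):
d_0 = (X=0, Y=1)
  d_1[X] = 0*1/2 + 1*5/6 = 5/6
  d_1[Y] = 0*1/2 + 1*1/6 = 1/6
d_1 = (X=5/6, Y=1/6)
  d_2[X] = 5/6*1/2 + 1/6*5/6 = 5/9
  d_2[Y] = 5/6*1/2 + 1/6*1/6 = 4/9
d_2 = (X=5/9, Y=4/9)
  d_3[X] = 5/9*1/2 + 4/9*5/6 = 35/54
  d_3[Y] = 5/9*1/2 + 4/9*1/6 = 19/54
d_3 = (X=35/54, Y=19/54)

Answer: 35/54 19/54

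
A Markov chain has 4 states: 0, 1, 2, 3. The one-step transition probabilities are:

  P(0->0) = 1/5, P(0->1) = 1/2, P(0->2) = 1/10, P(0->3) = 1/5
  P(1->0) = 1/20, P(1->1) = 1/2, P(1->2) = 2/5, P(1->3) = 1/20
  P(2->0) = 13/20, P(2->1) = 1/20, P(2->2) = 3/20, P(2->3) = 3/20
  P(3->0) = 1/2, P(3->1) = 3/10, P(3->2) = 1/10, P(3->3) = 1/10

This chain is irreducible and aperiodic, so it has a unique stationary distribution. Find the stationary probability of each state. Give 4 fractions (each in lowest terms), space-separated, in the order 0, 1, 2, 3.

Answer: 163/581 218/581 130/581 10/83

Derivation:
The stationary distribution satisfies pi = pi * P, i.e.:
  pi_0 = 1/5*pi_0 + 1/20*pi_1 + 13/20*pi_2 + 1/2*pi_3
  pi_1 = 1/2*pi_0 + 1/2*pi_1 + 1/20*pi_2 + 3/10*pi_3
  pi_2 = 1/10*pi_0 + 2/5*pi_1 + 3/20*pi_2 + 1/10*pi_3
  pi_3 = 1/5*pi_0 + 1/20*pi_1 + 3/20*pi_2 + 1/10*pi_3
with normalization: pi_0 + pi_1 + pi_2 + pi_3 = 1.

Using the first 3 balance equations plus normalization, the linear system A*pi = b is:
  [-4/5, 1/20, 13/20, 1/2] . pi = 0
  [1/2, -1/2, 1/20, 3/10] . pi = 0
  [1/10, 2/5, -17/20, 1/10] . pi = 0
  [1, 1, 1, 1] . pi = 1

Solving yields:
  pi_0 = 163/581
  pi_1 = 218/581
  pi_2 = 130/581
  pi_3 = 10/83

Verification (pi * P):
  163/581*1/5 + 218/581*1/20 + 130/581*13/20 + 10/83*1/2 = 163/581 = pi_0  (ok)
  163/581*1/2 + 218/581*1/2 + 130/581*1/20 + 10/83*3/10 = 218/581 = pi_1  (ok)
  163/581*1/10 + 218/581*2/5 + 130/581*3/20 + 10/83*1/10 = 130/581 = pi_2  (ok)
  163/581*1/5 + 218/581*1/20 + 130/581*3/20 + 10/83*1/10 = 10/83 = pi_3  (ok)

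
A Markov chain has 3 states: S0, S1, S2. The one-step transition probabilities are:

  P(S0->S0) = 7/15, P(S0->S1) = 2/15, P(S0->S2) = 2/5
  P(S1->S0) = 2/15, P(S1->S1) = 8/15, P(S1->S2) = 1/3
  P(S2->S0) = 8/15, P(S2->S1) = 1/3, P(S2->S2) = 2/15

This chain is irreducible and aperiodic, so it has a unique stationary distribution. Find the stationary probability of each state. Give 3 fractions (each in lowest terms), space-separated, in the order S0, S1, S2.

The stationary distribution satisfies pi = pi * P, i.e.:
  pi_S0 = 7/15*pi_S0 + 2/15*pi_S1 + 8/15*pi_S2
  pi_S1 = 2/15*pi_S0 + 8/15*pi_S1 + 1/3*pi_S2
  pi_S2 = 2/5*pi_S0 + 1/3*pi_S1 + 2/15*pi_S2
with normalization: pi_S0 + pi_S1 + pi_S2 = 1.

Using the first 2 balance equations plus normalization, the linear system A*pi = b is:
  [-8/15, 2/15, 8/15] . pi = 0
  [2/15, -7/15, 1/3] . pi = 0
  [1, 1, 1] . pi = 1

Solving yields:
  pi_S0 = 11/29
  pi_S1 = 28/87
  pi_S2 = 26/87

Verification (pi * P):
  11/29*7/15 + 28/87*2/15 + 26/87*8/15 = 11/29 = pi_S0  (ok)
  11/29*2/15 + 28/87*8/15 + 26/87*1/3 = 28/87 = pi_S1  (ok)
  11/29*2/5 + 28/87*1/3 + 26/87*2/15 = 26/87 = pi_S2  (ok)

Answer: 11/29 28/87 26/87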